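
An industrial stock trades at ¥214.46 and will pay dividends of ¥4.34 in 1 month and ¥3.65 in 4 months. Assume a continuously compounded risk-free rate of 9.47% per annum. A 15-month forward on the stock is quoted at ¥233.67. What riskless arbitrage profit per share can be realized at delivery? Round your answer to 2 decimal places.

PV(dividends) I = 4.34·e^(−0.0947·1/12) + 3.65·e^(−0.0947·4/12) = 7.8425
Fair forward F* = (S − I)·e^(rT) = (214.46 − 7.8425)·e^0.118375 = 206.6175 × 1.125666 = 232.5823
Market ¥233.67 > fair 232.5823: forward overpriced → cash-and-carry (borrow at r, buy the stock and collect the dividends, short the forward).
Profit at T = |F_mkt − F*| = |233.67 − 232.5823| = ¥1.09 per share

¥1.09 per share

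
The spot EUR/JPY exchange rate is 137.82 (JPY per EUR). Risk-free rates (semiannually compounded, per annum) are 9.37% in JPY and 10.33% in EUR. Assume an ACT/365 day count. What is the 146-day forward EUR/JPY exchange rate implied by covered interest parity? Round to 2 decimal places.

137.32

By covered interest parity, F = S · (1+r_JPY/2)^(2T) / (1+r_EUR/2)^(2T)
= 137.82 × 1.037308 / 1.041111 = 137.82 × 0.996347
F = 137.32 JPY per EUR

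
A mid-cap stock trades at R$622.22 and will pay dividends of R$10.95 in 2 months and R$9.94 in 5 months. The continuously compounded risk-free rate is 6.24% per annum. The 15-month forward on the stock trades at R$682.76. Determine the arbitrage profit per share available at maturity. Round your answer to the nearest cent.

R$32.25 per share

PV(dividends) I = 10.95·e^(−0.0624·2/12) + 9.94·e^(−0.0624·5/12) = 20.5216
Fair forward F* = (S − I)·e^(rT) = (622.22 − 20.5216)·e^0.078000 = 601.6984 × 1.081123 = 650.5100
Market R$682.76 > fair 650.5100: forward overpriced → cash-and-carry (borrow at r, buy the stock and collect the dividends, short the forward).
Profit at T = |F_mkt − F*| = |682.76 − 650.5100| = R$32.25 per share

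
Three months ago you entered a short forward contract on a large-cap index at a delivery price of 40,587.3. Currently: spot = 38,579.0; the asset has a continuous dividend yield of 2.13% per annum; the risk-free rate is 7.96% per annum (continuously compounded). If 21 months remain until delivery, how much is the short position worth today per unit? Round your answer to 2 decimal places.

Current fair forward for the remaining 21 months: F = S·e^((r − q)·T), (r − q) = 0.0796 − 0.0213 = 0.0583
F = 38579.0 · e^(0.0583 × 21/12) = 38579.0 × 1.10741116 = 42722.8151
Value of long forward = (F − K)·e^(−rT) = (42722.8151 − 40587.3) · e^(−0.0796·21/12)
= 2135.5151 × 0.86996700 = 1857.83
Short position value = −(long value) = -1857.83

-1857.83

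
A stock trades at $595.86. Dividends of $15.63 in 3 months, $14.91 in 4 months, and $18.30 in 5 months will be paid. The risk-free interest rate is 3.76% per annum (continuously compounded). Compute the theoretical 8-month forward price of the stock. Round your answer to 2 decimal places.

$561.54

PV(dividends) I = 15.63·e^(−0.0376·3/12) + 14.91·e^(−0.0376·4/12) + 18.30·e^(−0.0376·5/12)
I = 15.4838 + 14.7243 + 18.0155 = 48.2236
F = (S − I)·e^(rT) = (595.86 − 48.2236) · e^(0.0376·8/12)
= 547.6364 · e^0.025067 = 547.6364 × 1.025384 = $561.54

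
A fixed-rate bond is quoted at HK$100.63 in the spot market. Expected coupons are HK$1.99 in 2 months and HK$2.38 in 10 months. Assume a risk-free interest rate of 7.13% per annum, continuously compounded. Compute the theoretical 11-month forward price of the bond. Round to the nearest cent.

PV(coupons) I = 1.99·e^(−0.0713·2/12) + 2.38·e^(−0.0713·10/12)
I = 1.9665 + 2.2427 = 4.2092
F = (S − I)·e^(rT) = (100.63 − 4.2092) · e^(0.0713·11/12)
= 96.4208 · e^0.065358 = 96.4208 × 1.067541 = HK$102.93

HK$102.93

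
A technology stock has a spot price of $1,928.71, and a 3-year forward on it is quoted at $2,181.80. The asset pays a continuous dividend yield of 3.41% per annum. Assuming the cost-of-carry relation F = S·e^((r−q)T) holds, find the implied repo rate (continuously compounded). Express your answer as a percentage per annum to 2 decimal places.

From F = S·e^((r−q)T): (r − q) = ln(F/S)/T
ln(2181.80/1928.71) = ln(1.131222) = 0.123298
(r − q) = 0.123298 / (3) = 0.041099
r = ln(F/S)/T + q = 0.041099 + 0.0341 = 0.075199
r = 7.52%

7.52%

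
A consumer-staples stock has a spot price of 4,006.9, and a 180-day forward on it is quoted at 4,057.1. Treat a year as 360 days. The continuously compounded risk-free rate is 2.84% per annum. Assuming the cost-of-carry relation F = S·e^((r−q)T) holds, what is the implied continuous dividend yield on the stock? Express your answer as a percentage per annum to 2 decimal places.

0.35%

From F = S·e^((r−q)T): (r − q) = ln(F/S)/T
ln(4057.1/4006.9) = ln(1.012528) = 0.012450
(r − q) = 0.012450 / (180/360) = 0.024900
q = r − ln(F/S)/T = 0.0284 − 0.024900 = 0.003500
q = 0.35%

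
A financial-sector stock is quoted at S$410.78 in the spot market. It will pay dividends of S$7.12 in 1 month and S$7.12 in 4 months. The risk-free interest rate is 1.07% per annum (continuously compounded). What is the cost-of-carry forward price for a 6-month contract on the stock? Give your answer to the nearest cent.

PV(dividends) I = 7.12·e^(−0.0107·1/12) + 7.12·e^(−0.0107·4/12)
I = 7.1137 + 7.0947 = 14.2084
F = (S − I)·e^(rT) = (410.78 − 14.2084) · e^(0.0107·6/12)
= 396.5716 · e^0.005350 = 396.5716 × 1.005364 = S$398.70

S$398.70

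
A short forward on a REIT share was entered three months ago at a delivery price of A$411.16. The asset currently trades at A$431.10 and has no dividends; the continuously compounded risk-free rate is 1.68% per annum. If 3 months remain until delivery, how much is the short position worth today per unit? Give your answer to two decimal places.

-A$21.66

Current fair forward for the remaining 3 months: F = S·e^(r·T), r = 0.0168
F = 431.10 · e^(0.0168 × 3/12) = 431.10 × 1.004209 = 432.9145
Value of long forward = (F − K)·e^(−rT) = (432.9145 − 411.16) · e^(−0.0168·3/12)
= 21.7545 × 0.995809 = 21.66
Short position value = −(long value) = -A$21.66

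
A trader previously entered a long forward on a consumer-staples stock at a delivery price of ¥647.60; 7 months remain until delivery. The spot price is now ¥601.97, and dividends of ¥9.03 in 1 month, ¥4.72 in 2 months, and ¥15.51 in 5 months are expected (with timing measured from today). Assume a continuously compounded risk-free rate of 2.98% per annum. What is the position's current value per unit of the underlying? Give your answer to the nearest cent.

PV(remaining dividends) I = 9.03·e^(−0.0298·1/12) + 4.72·e^(−0.0298·2/12) + 15.51·e^(−0.0298·5/12) = 29.0228
Current forward F = (S − I)·e^(rT) = (601.97 − 29.0228)·e^(0.0298·7/12) = 572.9472 × 1.017535 = 582.9938
Value (long) = (F − K)·e^(−rT) = (582.9938 − 647.60) × 0.982767 = -63.4928
Value = -¥63.49

-¥63.49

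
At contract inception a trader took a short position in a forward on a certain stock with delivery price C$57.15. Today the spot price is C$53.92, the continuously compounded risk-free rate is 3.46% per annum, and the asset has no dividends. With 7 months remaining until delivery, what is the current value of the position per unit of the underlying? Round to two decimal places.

C$2.09

Current fair forward for the remaining 7 months: F = S·e^(r·T), r = 0.0346
F = 53.92 · e^(0.0346 × 7/12) = 53.92 × 1.020388 = 55.0193
Value of long forward = (F − K)·e^(−rT) = (55.0193 − 57.15) · e^(−0.0346·7/12)
= -2.1307 × 0.980019 = -2.09
Short position value = −(long value) = C$2.09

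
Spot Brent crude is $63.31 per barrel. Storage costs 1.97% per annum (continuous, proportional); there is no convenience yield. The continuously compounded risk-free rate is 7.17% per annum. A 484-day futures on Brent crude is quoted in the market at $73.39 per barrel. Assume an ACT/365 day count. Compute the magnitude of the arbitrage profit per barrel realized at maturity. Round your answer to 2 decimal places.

$1.92 per barrel

Fair futures: F* = S·e^(carry·T), with carry = (r + u) = 0.0717 + 0.0197 = 0.0914
F* = 63.31 · e^(0.0914 × 484/365) = 63.31 · e^0.121199 = 63.31 × 1.128850 = $71.4675
Market $73.39 > fair $71.4675: forward overpriced → cash-and-carry (buy spot, short the forward).
At maturity, profit = |F_mkt − F*| = |73.39 − 71.4675| = $1.92 per barrel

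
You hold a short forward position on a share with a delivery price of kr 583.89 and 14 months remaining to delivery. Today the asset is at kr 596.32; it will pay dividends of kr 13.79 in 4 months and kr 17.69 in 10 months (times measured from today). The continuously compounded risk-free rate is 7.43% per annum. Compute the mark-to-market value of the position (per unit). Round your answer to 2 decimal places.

PV(remaining dividends) I = 13.79·e^(−0.0743·4/12) + 17.69·e^(−0.0743·10/12) = 30.0806
Current forward F = (S − I)·e^(rT) = (596.32 − 30.0806)·e^(0.0743·14/12) = 566.2394 × 1.090551 = 617.5129
Value (long) = (F − K)·e^(−rT) = (617.5129 − 583.89) × 0.916967 = 30.8311
Short position value = −(long value) = -kr 30.83

-kr 30.83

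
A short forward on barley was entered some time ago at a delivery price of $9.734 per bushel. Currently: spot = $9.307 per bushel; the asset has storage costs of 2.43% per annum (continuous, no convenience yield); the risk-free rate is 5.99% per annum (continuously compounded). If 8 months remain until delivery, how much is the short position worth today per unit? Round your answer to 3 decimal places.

-$0.106 per bushel

Current fair forward for the remaining 8 months: F = S·e^((r + u)·T), (r + u) = 0.0599 + 0.0243 = 0.0842
F = 9.307 · e^(0.0842 × 8/12) = 9.307 × 1.057739 = 9.8444
Value of long forward = (F − K)·e^(−rT) = (9.8444 − 9.734) · e^(−0.0599·8/12)
= 0.1104 × 0.960853 = 0.106
Short position value = −(long value) = -$0.106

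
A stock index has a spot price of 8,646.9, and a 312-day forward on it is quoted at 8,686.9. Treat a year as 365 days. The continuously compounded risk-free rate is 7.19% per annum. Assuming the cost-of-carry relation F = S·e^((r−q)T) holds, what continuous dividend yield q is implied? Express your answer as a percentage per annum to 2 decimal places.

From F = S·e^((r−q)T): (r − q) = ln(F/S)/T
ln(8686.9/8646.9) = ln(1.004626) = 0.004615
(r − q) = 0.004615 / (312/365) = 0.005399
q = r − ln(F/S)/T = 0.0719 − 0.005399 = 0.066501
q = 6.65%

6.65%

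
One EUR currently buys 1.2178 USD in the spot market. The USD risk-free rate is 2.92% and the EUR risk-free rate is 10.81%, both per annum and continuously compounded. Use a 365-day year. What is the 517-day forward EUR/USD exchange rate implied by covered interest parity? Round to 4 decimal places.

1.0890

F = S·e^((r_USD − r_EUR)T) = 1.2178 · e^((0.0292 − 0.1081) × 517/365)
= 1.2178 · e^-0.111757 = 1.2178 × 0.894262
F = 1.0890 USD per EUR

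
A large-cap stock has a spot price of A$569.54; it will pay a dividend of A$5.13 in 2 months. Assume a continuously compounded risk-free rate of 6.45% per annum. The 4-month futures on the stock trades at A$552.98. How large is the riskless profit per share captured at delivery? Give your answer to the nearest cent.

PV(dividends) I = 5.13·e^(−0.0645·2/12) = 5.0751
Fair futures F* = (S − I)·e^(rT) = (569.54 − 5.0751)·e^0.021500 = 564.4649 × 1.021733 = 576.7324
Market A$552.98 < fair 576.7324: forward underpriced → reverse cash-and-carry (short the stock, invest proceeds at r, pay the dividends, go long the forward).
Profit at T = |F_mkt − F*| = |552.98 − 576.7324| = A$23.75 per share

A$23.75 per share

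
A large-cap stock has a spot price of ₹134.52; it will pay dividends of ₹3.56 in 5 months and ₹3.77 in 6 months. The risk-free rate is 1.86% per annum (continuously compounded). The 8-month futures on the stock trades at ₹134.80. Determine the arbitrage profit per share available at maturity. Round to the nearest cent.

PV(dividends) I = 3.56·e^(−0.0186·5/12) + 3.77·e^(−0.0186·6/12) = 7.2676
Fair futures F* = (S − I)·e^(rT) = (134.52 − 7.2676)·e^0.012400 = 127.2524 × 1.012477 = 128.8401
Market ₹134.80 > fair 128.8401: forward overpriced → cash-and-carry (borrow at r, buy the stock and collect the dividends, short the forward).
Profit at T = |F_mkt − F*| = |134.80 − 128.8401| = ₹5.96 per share

₹5.96 per share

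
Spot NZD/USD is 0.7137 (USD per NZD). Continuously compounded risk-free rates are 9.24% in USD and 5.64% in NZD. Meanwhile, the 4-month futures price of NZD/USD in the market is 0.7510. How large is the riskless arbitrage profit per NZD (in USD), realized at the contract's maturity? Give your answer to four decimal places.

Fair futures: F* = S·e^(carry·T), with carry = (r_USD − r_NZD) = 0.0924 − 0.0564 = 0.0360
F* = 0.7137 · e^(0.0360 × 4/12) = 0.7137 · e^0.012000 = 0.7137 × 1.012072 = 0.7223
Market 0.7510 > fair 0.7223: forward overpriced → cash-and-carry (buy spot, short the forward).
At maturity, profit = |F_mkt − F*| = |0.7510 − 0.7223| = 0.0287 per NZD (in USD)

0.0287 per NZD (in USD)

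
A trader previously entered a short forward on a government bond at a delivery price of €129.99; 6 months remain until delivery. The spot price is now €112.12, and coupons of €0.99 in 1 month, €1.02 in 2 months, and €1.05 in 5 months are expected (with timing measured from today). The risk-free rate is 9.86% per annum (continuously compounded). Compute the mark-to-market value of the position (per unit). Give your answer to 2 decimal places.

PV(remaining coupons) I = 0.99·e^(−0.0986·1/12) + 1.02·e^(−0.0986·2/12) + 1.05·e^(−0.0986·5/12) = 2.9930
Current forward F = (S − I)·e^(rT) = (112.12 − 2.9930)·e^(0.0986·6/12) = 109.1270 × 1.050535 = 114.6417
Value (long) = (F − K)·e^(−rT) = (114.6417 − 129.99) × 0.951896 = -14.6100
Short position value = −(long value) = €14.61

€14.61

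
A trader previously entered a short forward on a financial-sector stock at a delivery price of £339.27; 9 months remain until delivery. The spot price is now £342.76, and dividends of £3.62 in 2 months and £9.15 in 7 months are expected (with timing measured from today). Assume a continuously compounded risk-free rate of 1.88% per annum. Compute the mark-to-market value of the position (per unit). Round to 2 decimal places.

£4.42

PV(remaining dividends) I = 3.62·e^(−0.0188·2/12) + 9.15·e^(−0.0188·7/12) = 12.6589
Current forward F = (S − I)·e^(rT) = (342.76 − 12.6589)·e^(0.0188·9/12) = 330.1011 × 1.014200 = 334.7885
Value (long) = (F − K)·e^(−rT) = (334.7885 − 339.27) × 0.985999 = -4.4188
Short position value = −(long value) = £4.42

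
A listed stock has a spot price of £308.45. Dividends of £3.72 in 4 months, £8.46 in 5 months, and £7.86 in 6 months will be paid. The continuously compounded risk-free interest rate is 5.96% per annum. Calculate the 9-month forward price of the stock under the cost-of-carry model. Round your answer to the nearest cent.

£302.13

PV(dividends) I = 3.72·e^(−0.0596·4/12) + 8.46·e^(−0.0596·5/12) + 7.86·e^(−0.0596·6/12)
I = 3.6468 + 8.2525 + 7.6292 = 19.5285
F = (S − I)·e^(rT) = (308.45 − 19.5285) · e^(0.0596·9/12)
= 288.9215 · e^0.044700 = 288.9215 × 1.045714 = £302.13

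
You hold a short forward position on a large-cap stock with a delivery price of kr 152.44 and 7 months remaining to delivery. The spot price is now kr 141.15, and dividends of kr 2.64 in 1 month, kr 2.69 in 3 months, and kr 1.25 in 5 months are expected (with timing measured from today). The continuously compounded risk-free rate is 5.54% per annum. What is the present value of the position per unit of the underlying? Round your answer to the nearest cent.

kr 12.94

PV(remaining dividends) I = 2.64·e^(−0.0554·1/12) + 2.69·e^(−0.0554·3/12) + 1.25·e^(−0.0554·5/12) = 6.5023
Current forward F = (S − I)·e^(rT) = (141.15 − 6.5023)·e^(0.0554·7/12) = 134.6477 × 1.032845 = 139.0702
Value (long) = (F − K)·e^(−rT) = (139.0702 − 152.44) × 0.968200 = -12.9446
Short position value = −(long value) = kr 12.94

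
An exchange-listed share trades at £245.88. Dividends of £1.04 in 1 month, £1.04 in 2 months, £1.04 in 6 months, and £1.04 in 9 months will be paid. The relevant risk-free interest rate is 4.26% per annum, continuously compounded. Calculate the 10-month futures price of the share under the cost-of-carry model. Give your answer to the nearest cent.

PV(dividends) I = 1.04·e^(−0.0426·1/12) + 1.04·e^(−0.0426·2/12) + 1.04·e^(−0.0426·6/12) + 1.04·e^(−0.0426·9/12)
I = 1.0363 + 1.0326 + 1.0181 + 1.0073 = 4.0943
F = (S − I)·e^(rT) = (245.88 − 4.0943) · e^(0.0426·10/12)
= 241.7857 · e^0.035500 = 241.7857 × 1.036138 = £250.52

£250.52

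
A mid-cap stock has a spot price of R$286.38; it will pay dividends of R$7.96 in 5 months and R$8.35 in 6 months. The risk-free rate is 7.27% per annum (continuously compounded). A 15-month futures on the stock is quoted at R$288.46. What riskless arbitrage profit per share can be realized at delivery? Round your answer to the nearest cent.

PV(dividends) I = 7.96·e^(−0.0727·5/12) + 8.35·e^(−0.0727·6/12) = 15.7744
Fair futures F* = (S − I)·e^(rT) = (286.38 − 15.7744)·e^0.090875 = 270.6056 × 1.095132 = 296.3489
Market R$288.46 < fair 296.3489: forward underpriced → reverse cash-and-carry (short the stock, invest proceeds at r, pay the dividends, go long the forward).
Profit at T = |F_mkt − F*| = |288.46 − 296.3489| = R$7.89 per share

R$7.89 per share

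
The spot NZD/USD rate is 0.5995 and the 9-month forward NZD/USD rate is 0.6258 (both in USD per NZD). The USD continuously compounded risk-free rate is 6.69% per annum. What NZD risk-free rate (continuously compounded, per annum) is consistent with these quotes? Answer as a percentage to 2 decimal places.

0.97%

F = S·e^((r_USD − r_NZD)T) ⇒ r_NZD = r_USD − ln(F/S)/T
ln(0.6258/0.5995) = 0.042935; /(9/12) = 0.057247
r_NZD = 0.0669 − 0.057247 = 0.009653
r_NZD = 0.97%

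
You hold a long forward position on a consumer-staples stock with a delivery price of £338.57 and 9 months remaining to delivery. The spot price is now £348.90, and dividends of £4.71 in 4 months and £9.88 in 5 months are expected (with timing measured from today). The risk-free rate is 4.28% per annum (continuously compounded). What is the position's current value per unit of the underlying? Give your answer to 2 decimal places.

£6.68

PV(remaining dividends) I = 4.71·e^(−0.0428·4/12) + 9.88·e^(−0.0428·5/12) = 14.3486
Current forward F = (S − I)·e^(rT) = (348.90 − 14.3486)·e^(0.0428·9/12) = 334.5514 × 1.032621 = 345.4648
Value (long) = (F − K)·e^(−rT) = (345.4648 − 338.57) × 0.968410 = 6.6770
Value = £6.68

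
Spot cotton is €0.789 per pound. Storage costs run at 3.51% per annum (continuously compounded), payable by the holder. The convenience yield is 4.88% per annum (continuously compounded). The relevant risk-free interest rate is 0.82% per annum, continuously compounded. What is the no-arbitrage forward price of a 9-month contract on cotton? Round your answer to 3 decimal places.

€0.786 per pound

Net carry = r + u − y = 0.0082 + 0.0351 − 0.0488 = -0.0055
F = S·e^((r+u−y)T) = 0.789 · e^(-0.0055 × 9/12) = 0.789 · e^-0.004125
= 0.789 × 0.995883 = €0.786 per pound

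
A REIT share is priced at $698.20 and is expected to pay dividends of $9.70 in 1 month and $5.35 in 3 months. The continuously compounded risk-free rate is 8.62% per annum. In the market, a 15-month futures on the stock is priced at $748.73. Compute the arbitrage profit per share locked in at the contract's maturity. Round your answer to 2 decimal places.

$12.35 per share

PV(dividends) I = 9.70·e^(−0.0862·1/12) + 5.35·e^(−0.0862·3/12) = 14.8665
Fair futures F* = (S − I)·e^(rT) = (698.20 − 14.8665)·e^0.107750 = 683.3335 × 1.113769 = 761.0757
Market $748.73 < fair 761.0757: forward underpriced → reverse cash-and-carry (short the stock, invest proceeds at r, pay the dividends, go long the forward).
Profit at T = |F_mkt − F*| = |748.73 − 761.0757| = $12.35 per share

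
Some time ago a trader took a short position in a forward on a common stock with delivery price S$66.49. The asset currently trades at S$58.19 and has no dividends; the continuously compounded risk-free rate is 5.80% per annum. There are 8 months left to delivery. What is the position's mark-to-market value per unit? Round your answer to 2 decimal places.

S$5.78

Current fair forward for the remaining 8 months: F = S·e^(r·T), r = 0.0580
F = 58.19 · e^(0.0580 × 8/12) = 58.19 × 1.039424 = 60.4841
Value of long forward = (F − K)·e^(−rT) = (60.4841 − 66.49) · e^(−0.0580·8/12)
= -6.0059 × 0.962071 = -5.78
Short position value = −(long value) = S$5.78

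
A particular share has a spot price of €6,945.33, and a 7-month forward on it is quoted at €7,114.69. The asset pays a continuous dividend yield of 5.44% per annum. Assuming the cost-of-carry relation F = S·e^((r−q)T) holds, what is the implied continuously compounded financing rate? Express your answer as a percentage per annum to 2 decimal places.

9.57%

From F = S·e^((r−q)T): (r − q) = ln(F/S)/T
ln(7114.69/6945.33) = ln(1.024385) = 0.024092
(r − q) = 0.024092 / (7/12) = 0.041301
r = ln(F/S)/T + q = 0.041301 + 0.0544 = 0.095701
r = 9.57%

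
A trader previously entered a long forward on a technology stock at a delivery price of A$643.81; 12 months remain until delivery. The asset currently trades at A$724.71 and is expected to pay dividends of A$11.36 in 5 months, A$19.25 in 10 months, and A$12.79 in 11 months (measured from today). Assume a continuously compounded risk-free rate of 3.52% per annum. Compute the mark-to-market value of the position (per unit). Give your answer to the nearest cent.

A$60.90

PV(remaining dividends) I = 11.36·e^(−0.0352·5/12) + 19.25·e^(−0.0352·10/12) + 12.79·e^(−0.0352·11/12) = 42.2720
Current forward F = (S − I)·e^(rT) = (724.71 − 42.2720)·e^(0.0352·12/12) = 682.4380 × 1.035827 = 706.8877
Value (long) = (F − K)·e^(−rT) = (706.8877 − 643.81) × 0.965412 = 60.8960
Value = A$60.90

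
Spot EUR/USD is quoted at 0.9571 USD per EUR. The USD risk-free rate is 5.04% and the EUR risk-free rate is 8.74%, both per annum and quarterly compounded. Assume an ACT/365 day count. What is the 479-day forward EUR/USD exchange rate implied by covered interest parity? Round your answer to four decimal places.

By covered interest parity, F = S · (1+r_USD/4)^(4T) / (1+r_EUR/4)^(4T)
= 0.9571 × 1.067936 / 1.120150 = 0.9571 × 0.953387
F = 0.9125 USD per EUR

0.9125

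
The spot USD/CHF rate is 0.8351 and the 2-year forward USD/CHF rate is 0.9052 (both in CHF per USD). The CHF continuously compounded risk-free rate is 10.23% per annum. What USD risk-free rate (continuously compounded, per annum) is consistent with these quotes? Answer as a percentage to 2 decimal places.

6.20%

F = S·e^((r_CHF − r_USD)T) ⇒ r_USD = r_CHF − ln(F/S)/T
ln(0.9052/0.8351) = 0.080604; /(2) = 0.040302
r_USD = 0.1023 − 0.040302 = 0.061998
r_USD = 6.20%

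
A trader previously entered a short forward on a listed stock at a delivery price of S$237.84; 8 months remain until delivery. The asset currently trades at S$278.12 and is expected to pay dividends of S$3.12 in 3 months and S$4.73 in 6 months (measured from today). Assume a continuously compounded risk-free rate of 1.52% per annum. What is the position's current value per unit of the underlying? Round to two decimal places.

-S$34.88

PV(remaining dividends) I = 3.12·e^(−0.0152·3/12) + 4.73·e^(−0.0152·6/12) = 7.8024
Current forward F = (S − I)·e^(rT) = (278.12 − 7.8024)·e^(0.0152·8/12) = 270.3176 × 1.010185 = 273.0708
Value (long) = (F − K)·e^(−rT) = (273.0708 − 237.84) × 0.989918 = 34.8756
Short position value = −(long value) = -S$34.88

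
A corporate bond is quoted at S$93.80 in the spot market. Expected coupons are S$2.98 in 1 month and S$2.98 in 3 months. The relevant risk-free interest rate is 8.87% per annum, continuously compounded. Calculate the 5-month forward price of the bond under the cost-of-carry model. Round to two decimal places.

PV(coupons) I = 2.98·e^(−0.0887·1/12) + 2.98·e^(−0.0887·3/12)
I = 2.9581 + 2.9146 = 5.8727
F = (S − I)·e^(rT) = (93.80 − 5.8727) · e^(0.0887·5/12)
= 87.9273 · e^0.036958 = 87.9273 × 1.037649 = S$91.24

S$91.24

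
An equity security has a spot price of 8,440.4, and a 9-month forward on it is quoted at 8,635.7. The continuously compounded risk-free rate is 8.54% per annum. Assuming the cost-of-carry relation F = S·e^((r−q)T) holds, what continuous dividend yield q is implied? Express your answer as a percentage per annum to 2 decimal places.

5.49%

From F = S·e^((r−q)T): (r − q) = ln(F/S)/T
ln(8635.7/8440.4) = ln(1.023139) = 0.022875
(r − q) = 0.022875 / (9/12) = 0.030500
q = r − ln(F/S)/T = 0.0854 − 0.030500 = 0.054900
q = 5.49%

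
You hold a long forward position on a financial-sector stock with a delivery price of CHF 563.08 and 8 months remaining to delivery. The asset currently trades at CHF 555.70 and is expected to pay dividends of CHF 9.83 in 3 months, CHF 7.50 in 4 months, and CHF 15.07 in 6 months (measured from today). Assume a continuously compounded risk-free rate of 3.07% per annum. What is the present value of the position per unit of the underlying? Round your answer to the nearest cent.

-CHF 27.99

PV(remaining dividends) I = 9.83·e^(−0.0307·3/12) + 7.50·e^(−0.0307·4/12) + 15.07·e^(−0.0307·6/12) = 32.0189
Current forward F = (S − I)·e^(rT) = (555.70 − 32.0189)·e^(0.0307·8/12) = 523.6811 × 1.020678 = 534.5098
Value (long) = (F − K)·e^(−rT) = (534.5098 − 563.08) × 0.979741 = -27.9914
Value = -CHF 27.99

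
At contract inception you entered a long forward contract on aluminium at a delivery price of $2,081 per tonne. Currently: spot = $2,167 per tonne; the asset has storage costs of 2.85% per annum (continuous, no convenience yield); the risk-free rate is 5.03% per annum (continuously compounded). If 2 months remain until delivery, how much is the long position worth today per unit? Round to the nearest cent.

$113.69 per tonne

Current fair forward for the remaining 2 months: F = S·e^((r + u)·T), (r + u) = 0.0503 + 0.0285 = 0.0788
F = 2167 · e^(0.0788 × 2/12) = 2167 × 1.01321995 = 2195.6476
Value of long forward = (F − K)·e^(−rT) = (2195.6476 − 2081) · e^(−0.0503·2/12)
= 114.6476 × 0.99165171 = 113.69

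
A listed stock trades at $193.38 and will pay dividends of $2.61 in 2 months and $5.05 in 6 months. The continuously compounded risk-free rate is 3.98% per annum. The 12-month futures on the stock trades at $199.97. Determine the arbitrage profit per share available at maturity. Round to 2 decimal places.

$6.59 per share

PV(dividends) I = 2.61·e^(−0.0398·2/12) + 5.05·e^(−0.0398·6/12) = 7.5432
Fair futures F* = (S − I)·e^(rT) = (193.38 − 7.5432)·e^0.039800 = 185.8368 × 1.040603 = 193.3823
Market $199.97 > fair 193.3823: forward overpriced → cash-and-carry (borrow at r, buy the stock and collect the dividends, short the forward).
Profit at T = |F_mkt − F*| = |199.97 − 193.3823| = $6.59 per share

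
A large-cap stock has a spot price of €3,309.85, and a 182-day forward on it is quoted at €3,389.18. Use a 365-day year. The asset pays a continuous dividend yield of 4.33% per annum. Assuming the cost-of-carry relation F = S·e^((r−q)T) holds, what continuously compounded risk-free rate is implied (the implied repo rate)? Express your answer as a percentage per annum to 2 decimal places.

From F = S·e^((r−q)T): (r − q) = ln(F/S)/T
ln(3389.18/3309.85) = ln(1.023968) = 0.023685
(r − q) = 0.023685 / (182/365) = 0.047500
r = ln(F/S)/T + q = 0.047500 + 0.0433 = 0.090800
r = 9.08%

9.08%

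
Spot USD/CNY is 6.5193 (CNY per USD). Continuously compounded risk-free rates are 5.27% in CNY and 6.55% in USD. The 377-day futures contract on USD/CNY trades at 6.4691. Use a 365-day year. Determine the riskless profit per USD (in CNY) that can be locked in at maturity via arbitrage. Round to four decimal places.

Fair futures: F* = S·e^(carry·T), with carry = (r_CNY − r_USD) = 0.0527 − 0.0655 = -0.0128
F* = 6.5193 · e^(-0.0128 × 377/365) = 6.5193 · e^-0.013221 = 6.5193 × 0.986866 = 6.4337
Market 6.4691 > fair 6.4337: forward overpriced → cash-and-carry (buy spot, short the forward).
At maturity, profit = |F_mkt − F*| = |6.4691 − 6.4337| = 0.0354 per USD (in CNY)

0.0354 per USD (in CNY)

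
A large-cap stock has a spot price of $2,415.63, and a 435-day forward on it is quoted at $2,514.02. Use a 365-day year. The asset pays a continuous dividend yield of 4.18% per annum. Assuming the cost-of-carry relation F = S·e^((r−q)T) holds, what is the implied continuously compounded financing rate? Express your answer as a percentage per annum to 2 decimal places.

From F = S·e^((r−q)T): (r − q) = ln(F/S)/T
ln(2514.02/2415.63) = ln(1.040731) = 0.039923
(r − q) = 0.039923 / (435/365) = 0.033499
r = ln(F/S)/T + q = 0.033499 + 0.0418 = 0.075299
r = 7.53%

7.53%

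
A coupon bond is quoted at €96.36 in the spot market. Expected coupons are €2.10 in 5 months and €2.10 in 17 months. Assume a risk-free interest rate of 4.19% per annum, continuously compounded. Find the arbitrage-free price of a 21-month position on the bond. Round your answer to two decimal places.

€99.34

PV(coupons) I = 2.10·e^(−0.0419·5/12) + 2.10·e^(−0.0419·17/12)
I = 2.0637 + 1.9790 = 4.0427
F = (S − I)·e^(rT) = (96.36 − 4.0427) · e^(0.0419·21/12)
= 92.3173 · e^0.073325 = 92.3173 × 1.076080 = €99.34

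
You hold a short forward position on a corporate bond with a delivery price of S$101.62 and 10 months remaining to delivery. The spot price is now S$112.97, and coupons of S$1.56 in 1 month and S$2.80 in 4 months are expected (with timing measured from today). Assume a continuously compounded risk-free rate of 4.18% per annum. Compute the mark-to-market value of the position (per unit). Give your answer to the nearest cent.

PV(remaining coupons) I = 1.56·e^(−0.0418·1/12) + 2.80·e^(−0.0418·4/12) = 4.3158
Current forward F = (S − I)·e^(rT) = (112.97 − 4.3158)·e^(0.0418·10/12) = 108.6542 × 1.035447 = 112.5057
Value (long) = (F − K)·e^(−rT) = (112.5057 − 101.62) × 0.965766 = 10.5130
Short position value = −(long value) = -S$10.51

-S$10.51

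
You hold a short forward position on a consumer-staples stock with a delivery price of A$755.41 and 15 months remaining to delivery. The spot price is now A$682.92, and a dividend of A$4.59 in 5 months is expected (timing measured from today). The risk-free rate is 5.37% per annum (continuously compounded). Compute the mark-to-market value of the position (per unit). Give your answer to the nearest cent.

PV(remaining dividends) I = 4.59·e^(−0.0537·5/12) = 4.4884
Current forward F = (S − I)·e^(rT) = (682.92 − 4.4884)·e^(0.0537·15/12) = 678.4316 × 1.069429 = 725.5344
Value (long) = (F − K)·e^(−rT) = (725.5344 − 755.41) × 0.935078 = -27.9360
Short position value = −(long value) = A$27.94

A$27.94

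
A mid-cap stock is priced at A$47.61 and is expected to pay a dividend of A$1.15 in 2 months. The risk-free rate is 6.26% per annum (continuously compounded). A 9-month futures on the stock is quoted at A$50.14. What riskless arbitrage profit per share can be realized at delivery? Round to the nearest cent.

A$1.43 per share

PV(dividends) I = 1.15·e^(−0.0626·2/12) = 1.1381
Fair futures F* = (S − I)·e^(rT) = (47.61 − 1.1381)·e^0.046950 = 46.4719 × 1.048070 = 48.7058
Market A$50.14 > fair 48.7058: forward overpriced → cash-and-carry (borrow at r, buy the stock and collect the dividends, short the forward).
Profit at T = |F_mkt − F*| = |50.14 − 48.7058| = A$1.43 per share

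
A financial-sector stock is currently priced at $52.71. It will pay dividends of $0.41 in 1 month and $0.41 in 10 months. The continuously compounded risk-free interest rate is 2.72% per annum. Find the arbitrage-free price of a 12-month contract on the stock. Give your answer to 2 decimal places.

$53.33

PV(dividends) I = 0.41·e^(−0.0272·1/12) + 0.41·e^(−0.0272·10/12)
I = 0.4091 + 0.4008 = 0.8099
F = (S − I)·e^(rT) = (52.71 − 0.8099) · e^(0.0272·12/12)
= 51.9001 · e^0.027200 = 51.9001 × 1.027573 = $53.33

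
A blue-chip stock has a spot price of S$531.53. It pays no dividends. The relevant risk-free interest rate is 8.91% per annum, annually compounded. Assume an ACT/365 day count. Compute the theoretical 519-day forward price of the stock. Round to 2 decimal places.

S$600.12

F = S · (1+r)^T
= 531.53 × 1.129035
F = S$600.12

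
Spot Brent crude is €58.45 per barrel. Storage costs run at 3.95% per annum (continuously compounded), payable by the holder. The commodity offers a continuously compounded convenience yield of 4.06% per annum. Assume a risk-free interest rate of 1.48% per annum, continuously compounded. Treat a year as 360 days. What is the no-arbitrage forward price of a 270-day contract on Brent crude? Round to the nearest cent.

Net carry = r + u − y = 0.0148 + 0.0395 − 0.0406 = 0.0137
F = S·e^((r+u−y)T) = 58.45 · e^(0.0137 × 270/360) = 58.45 · e^0.010275
= 58.45 × 1.010328 = €59.05 per barrel

€59.05 per barrel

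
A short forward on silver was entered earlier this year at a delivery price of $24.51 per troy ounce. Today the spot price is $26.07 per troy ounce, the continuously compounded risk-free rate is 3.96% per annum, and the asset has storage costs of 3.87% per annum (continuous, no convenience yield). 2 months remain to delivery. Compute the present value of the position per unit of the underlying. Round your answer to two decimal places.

-$1.89 per troy ounce

Current fair forward for the remaining 2 months: F = S·e^((r + u)·T), (r + u) = 0.0396 + 0.0387 = 0.0783
F = 26.07 · e^(0.0783 × 2/12) = 26.07 × 1.013136 = 26.4125
Value of long forward = (F − K)·e^(−rT) = (26.4125 − 24.51) · e^(−0.0396·2/12)
= 1.9025 × 0.993422 = 1.89
Short position value = −(long value) = -$1.89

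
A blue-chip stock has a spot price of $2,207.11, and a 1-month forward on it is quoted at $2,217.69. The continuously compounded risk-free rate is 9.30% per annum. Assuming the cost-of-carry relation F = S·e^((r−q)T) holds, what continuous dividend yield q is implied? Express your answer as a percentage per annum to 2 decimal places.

From F = S·e^((r−q)T): (r − q) = ln(F/S)/T
ln(2217.69/2207.11) = ln(1.004794) = 0.004783
(r − q) = 0.004783 / (1/12) = 0.057396
q = r − ln(F/S)/T = 0.0930 − 0.057396 = 0.035604
q = 3.56%

3.56%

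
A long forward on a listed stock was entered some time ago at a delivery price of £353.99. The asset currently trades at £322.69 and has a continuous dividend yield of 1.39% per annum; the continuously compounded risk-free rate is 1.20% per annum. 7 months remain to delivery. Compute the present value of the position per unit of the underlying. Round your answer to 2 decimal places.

-£31.44

Current fair forward for the remaining 7 months: F = S·e^((r − q)·T), (r − q) = 0.0120 − 0.0139 = -0.0019
F = 322.69 · e^(-0.0019 × 7/12) = 322.69 × 0.998892 = 322.3325
Value of long forward = (F − K)·e^(−rT) = (322.3325 − 353.99) · e^(−0.0120·7/12)
= -31.6575 × 0.993024 = -31.44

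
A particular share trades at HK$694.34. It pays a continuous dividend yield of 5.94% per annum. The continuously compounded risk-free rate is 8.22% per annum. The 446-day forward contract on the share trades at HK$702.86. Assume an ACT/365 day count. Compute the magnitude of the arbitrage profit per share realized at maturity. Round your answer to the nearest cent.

Fair forward: F* = S·e^(carry·T), with carry = (r − q) = 0.0822 − 0.0594 = 0.0228
F* = 694.34 · e^(0.0228 × 446/365) = 694.34 · e^0.027860 = 694.34 × 1.028252 = HK$713.9565
Market HK$702.86 < fair HK$713.9565: forward underpriced → reverse cash-and-carry (short spot, go long the forward).
At maturity, profit = |F_mkt − F*| = |702.86 − 713.9565| = HK$11.10 per share

HK$11.10 per share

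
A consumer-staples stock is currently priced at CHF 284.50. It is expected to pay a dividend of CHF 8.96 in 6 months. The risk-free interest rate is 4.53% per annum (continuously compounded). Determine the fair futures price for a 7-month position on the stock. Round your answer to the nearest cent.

CHF 283.12

PV(dividends) I = 8.96·e^(−0.0453·6/12)
I = 8.7593
F = (S − I)·e^(rT) = (284.50 − 8.7593) · e^(0.0453·7/12)
= 275.7407 · e^0.026425 = 275.7407 × 1.026777 = CHF 283.12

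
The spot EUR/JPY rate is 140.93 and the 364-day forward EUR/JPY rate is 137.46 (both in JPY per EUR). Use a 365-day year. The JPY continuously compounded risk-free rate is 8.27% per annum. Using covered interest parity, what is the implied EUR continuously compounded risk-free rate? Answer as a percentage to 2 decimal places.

F = S·e^((r_JPY − r_EUR)T) ⇒ r_EUR = r_JPY − ln(F/S)/T
ln(137.46/140.93) = -0.024930; /(364/365) = -0.024998
r_EUR = 0.0827 + 0.024998 = 0.107698
r_EUR = 10.77%

10.77%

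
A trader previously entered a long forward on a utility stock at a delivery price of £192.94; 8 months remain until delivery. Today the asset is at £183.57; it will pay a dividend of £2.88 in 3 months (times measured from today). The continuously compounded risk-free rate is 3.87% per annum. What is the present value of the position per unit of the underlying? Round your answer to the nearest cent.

-£7.31

PV(remaining dividends) I = 2.88·e^(−0.0387·3/12) = 2.8523
Current forward F = (S − I)·e^(rT) = (183.57 − 2.8523)·e^(0.0387·8/12) = 180.7177 × 1.026136 = 185.4409
Value (long) = (F − K)·e^(−rT) = (185.4409 − 192.94) × 0.974530 = -7.3081
Value = -£7.31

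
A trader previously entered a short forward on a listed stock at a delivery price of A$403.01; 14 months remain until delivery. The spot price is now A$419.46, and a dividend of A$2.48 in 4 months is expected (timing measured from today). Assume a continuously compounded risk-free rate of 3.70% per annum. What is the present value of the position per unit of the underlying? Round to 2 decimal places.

PV(remaining dividends) I = 2.48·e^(−0.0370·4/12) = 2.4496
Current forward F = (S − I)·e^(rT) = (419.46 − 2.4496)·e^(0.0370·14/12) = 417.0104 × 1.044112 = 435.4056
Value (long) = (F − K)·e^(−rT) = (435.4056 − 403.01) × 0.957752 = 31.0270
Short position value = −(long value) = -A$31.03

-A$31.03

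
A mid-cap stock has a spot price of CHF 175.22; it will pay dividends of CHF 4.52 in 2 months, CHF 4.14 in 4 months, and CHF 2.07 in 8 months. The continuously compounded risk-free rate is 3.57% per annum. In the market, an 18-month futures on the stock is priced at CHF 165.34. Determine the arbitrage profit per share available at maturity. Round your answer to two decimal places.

PV(dividends) I = 4.52·e^(−0.0357·2/12) + 4.14·e^(−0.0357·4/12) + 2.07·e^(−0.0357·8/12) = 10.6055
Fair futures F* = (S − I)·e^(rT) = (175.22 − 10.6055)·e^0.053550 = 164.6145 × 1.055010 = 173.6699
Market CHF 165.34 < fair 173.6699: forward underpriced → reverse cash-and-carry (short the stock, invest proceeds at r, pay the dividends, go long the forward).
Profit at T = |F_mkt − F*| = |165.34 − 173.6699| = CHF 8.33 per share

CHF 8.33 per share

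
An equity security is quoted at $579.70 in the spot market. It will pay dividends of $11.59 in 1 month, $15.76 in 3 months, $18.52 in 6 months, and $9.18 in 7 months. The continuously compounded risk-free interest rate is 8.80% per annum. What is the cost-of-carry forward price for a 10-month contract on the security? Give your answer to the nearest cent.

$566.38

PV(dividends) I = 11.59·e^(−0.0880·1/12) + 15.76·e^(−0.0880·3/12) + 18.52·e^(−0.0880·6/12) + 9.18·e^(−0.0880·7/12)
I = 11.5053 + 15.4171 + 17.7228 + 8.7207 = 53.3659
F = (S − I)·e^(rT) = (579.70 − 53.3659) · e^(0.0880·10/12)
= 526.3341 · e^0.073333 = 526.3341 × 1.076089 = $566.38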